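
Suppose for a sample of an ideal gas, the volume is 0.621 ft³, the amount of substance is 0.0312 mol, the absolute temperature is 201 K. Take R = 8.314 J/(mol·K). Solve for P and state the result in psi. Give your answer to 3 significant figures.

P is given directly by: P = nRT/V.
V = 0.621 ft³ = 0.01758 m³; n = 0.0312 mol; T = 201 K; R = 8.314 J/(mol·K).
P = 2965 Pa  (the unit combination reduces to kg/(m·s²) = Pa)
2965 Pa × (1 psi / 6895 Pa) = 0.4300 psi

0.430 psi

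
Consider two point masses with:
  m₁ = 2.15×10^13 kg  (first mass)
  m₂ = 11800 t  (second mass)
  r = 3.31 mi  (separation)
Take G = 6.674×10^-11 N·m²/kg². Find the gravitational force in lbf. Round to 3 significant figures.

Directly: F = Gm₁m₂/r².
m₁ = 2.15×10^13 kg; m₂ = 11800 t = 1.180×10^7 kg; r = 3.31 mi = 5327 m; G = 6.674×10^-11 N·m²/kg².
F = 596.7 N
596.7 N × (1 lbf / 4.448 N) = 134.1 lbf

134 lbf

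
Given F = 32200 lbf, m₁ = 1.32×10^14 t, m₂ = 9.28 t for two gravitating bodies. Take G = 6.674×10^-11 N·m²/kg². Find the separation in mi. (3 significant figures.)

From Newton's law of gravitation: r = √(G·m₁m₂/F).
F = 32200 lbf = 1.432×10^5 N; m₁ = 1.32×10^14 t = 1.320×10^17 kg; m₂ = 9.28 t = 9280 kg; G = 6.674×10^-11 N·m²/kg².
r = 755.5 m
755.5 m × (1 mi / 1609 m) = 0.4694 mi

0.469 mi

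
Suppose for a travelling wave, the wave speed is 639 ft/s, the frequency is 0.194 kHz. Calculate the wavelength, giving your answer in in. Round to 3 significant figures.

Rearranging v = f·λ for λ: λ = v/f.
v = 639 ft/s = 194.8 m/s; f = 0.194 kHz = 194.0 Hz.
λ = 1.004 m
1.004 m × (1 in / 0.02540 m) = 39.53 in

39.5 in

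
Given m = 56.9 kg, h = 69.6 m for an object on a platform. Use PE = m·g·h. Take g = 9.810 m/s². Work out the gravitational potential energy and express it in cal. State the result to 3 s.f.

Directly: PE = mgh.
m = 56.9 kg; h = 69.6 m; g = 9.810 m/s².
PE = 38850 J
38850 J × (1 cal / 4.184 J) = 9285 cal

9290 cal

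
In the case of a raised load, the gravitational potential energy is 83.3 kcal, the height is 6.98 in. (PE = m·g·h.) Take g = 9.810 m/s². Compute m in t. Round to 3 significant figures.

Solving PE = m·g·h for m: m = PE/(g·h).
PE = 83.3 kcal = 3.485×10^5 J; h = 6.98 in = 0.1773 m; g = 9.810 m/s².
m = 2.004×10^5 kg
2.004×10^5 kg × (1 t / 1000 kg) = 200.4 t

200 t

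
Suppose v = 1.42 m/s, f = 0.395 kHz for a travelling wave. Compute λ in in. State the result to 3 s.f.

0.142 in

Rearranging: λ = v/f.
v = 1.42 m/s; f = 0.395 kHz = 395.0 Hz.
λ = 0.003595 m
0.003595 m × (1 in / 0.02540 m) = 0.1415 in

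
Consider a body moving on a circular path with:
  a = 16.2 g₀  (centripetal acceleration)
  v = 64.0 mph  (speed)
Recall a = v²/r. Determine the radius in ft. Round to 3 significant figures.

16.9 ft

Rearranging a = v²/r for r: r = v²/a.
a = 16.2 g₀ = 158.9 m/s²; v = 64.0 mph = 28.61 m/s.
r = 5.152 m
5.152 m × (1 ft / 0.3048 m) = 16.90 ft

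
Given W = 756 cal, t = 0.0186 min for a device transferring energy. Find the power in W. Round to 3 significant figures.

Directly: P = W/t.
W = 756 cal = 3163 J; t = 0.0186 min = 1.116 s.
P = 2834 W

2830 W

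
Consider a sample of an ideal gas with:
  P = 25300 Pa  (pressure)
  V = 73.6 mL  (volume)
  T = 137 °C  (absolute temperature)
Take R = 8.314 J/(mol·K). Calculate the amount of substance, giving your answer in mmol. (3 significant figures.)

Solving PV = nRT for n: n = PV/(RT).
P = 25300 Pa; V = 73.6 mL = 7.360×10^-5 m³; T = 137 °C = 410.1 K; R = 8.314 J/(mol·K).
n = 5.461×10^-4 mol
5.461×10^-4 mol × (1 mmol / 0.001000 mol) = 0.5461 mmol

0.546 mmol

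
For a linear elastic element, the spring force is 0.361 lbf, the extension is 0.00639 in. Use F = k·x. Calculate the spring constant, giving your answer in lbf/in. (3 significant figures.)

Rearranging F = k·x for k: k = F/x.
F = 0.361 lbf = 1.606 N; x = 0.00639 in = 1.623×10^-4 m.
k = 9894 N/m
9894 N/m × (1 lbf/in / 175.1 N/m) = 56.49 lbf/in

56.5 lbf/in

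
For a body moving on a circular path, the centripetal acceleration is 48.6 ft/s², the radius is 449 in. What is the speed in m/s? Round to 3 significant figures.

Rearranging a = v²/r for v: v = √(a·r).
a = 48.6 ft/s² = 14.81 m/s²; r = 449 in = 11.40 m.
v = 13.00 m/s

13.0 m/s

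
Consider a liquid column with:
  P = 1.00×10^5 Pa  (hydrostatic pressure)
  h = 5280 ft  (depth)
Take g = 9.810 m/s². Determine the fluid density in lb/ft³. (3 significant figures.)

0.395 lb/ft³

Solving P = ρ·g·h for ρ: ρ = P/(g·h).
P = 1.00×10^5 Pa; h = 5280 ft = 1609 m; g = 9.810 m/s².
ρ = 6.334 kg/m³
6.334 kg/m³ × (1 lb/ft³ / 16.02 kg/m³) = 0.3954 lb/ft³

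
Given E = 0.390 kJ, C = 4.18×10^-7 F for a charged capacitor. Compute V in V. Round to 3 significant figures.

43200 V

Rearranging: V = √(2E/C).
E = 0.390 kJ = 390.0 J; C = 4.18×10^-7 F.
V = 43198 V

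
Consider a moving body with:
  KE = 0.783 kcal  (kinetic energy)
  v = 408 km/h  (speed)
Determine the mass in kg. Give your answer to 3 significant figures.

Rearranging: m = 2·KE/v².
KE = 0.783 kcal = 3276 J; v = 408 km/h = 113.3 m/s.
m = 0.5101 kg

0.510 kg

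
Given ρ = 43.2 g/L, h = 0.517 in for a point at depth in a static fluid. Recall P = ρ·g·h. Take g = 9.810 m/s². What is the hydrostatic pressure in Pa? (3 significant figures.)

5.57 Pa

Directly: P = ρgh.
ρ = 43.2 g/L = 43.20 kg/m³; h = 0.517 in = 0.01313 m; g = 9.810 m/s².
P = 5.565 Pa  (the unit combination reduces to kg/(m·s²) = Pa)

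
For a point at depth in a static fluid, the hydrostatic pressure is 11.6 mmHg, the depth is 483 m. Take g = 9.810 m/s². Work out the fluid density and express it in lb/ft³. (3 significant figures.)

0.0204 lb/ft³

Rearranging: ρ = P/(g·h).
P = 11.6 mmHg = 1547 Pa; h = 483 m; g = 9.810 m/s².
ρ = 0.3264 kg/m³
0.3264 kg/m³ × (1 lb/ft³ / 16.02 kg/m³) = 0.02038 lb/ft³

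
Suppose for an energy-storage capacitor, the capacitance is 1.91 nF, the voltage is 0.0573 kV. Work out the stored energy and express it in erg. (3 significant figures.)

E is given directly by: E = ½CV².
C = 1.91 nF = 1.910×10^-9 F; V = 0.0573 kV = 57.30 V.
E = 3.136×10^-6 J
3.136×10^-6 J × (1 erg / 1.000×10^-7 J) = 31.36 erg

31.4 erg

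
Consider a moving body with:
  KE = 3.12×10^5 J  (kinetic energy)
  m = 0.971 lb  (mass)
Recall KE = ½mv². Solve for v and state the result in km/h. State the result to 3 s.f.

4290 km/h

Rearranging KE = ½mv² for v: v = √(2·KE/m).
KE = 3.12×10^5 J; m = 0.971 lb = 0.4404 kg.
v = 1190 m/s
1190 m/s × (1 km/h / 0.2778 m/s) = 4285 km/h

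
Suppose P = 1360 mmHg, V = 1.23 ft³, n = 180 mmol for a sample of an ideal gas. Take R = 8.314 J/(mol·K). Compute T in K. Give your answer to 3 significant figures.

4220 K

From the ideal-gas law: T = PV/(nR).
P = 1360 mmHg = 1.813×10^5 Pa; V = 1.23 ft³ = 0.03483 m³; n = 180 mmol = 0.1800 mol; R = 8.314 J/(mol·K).
T = 4220 K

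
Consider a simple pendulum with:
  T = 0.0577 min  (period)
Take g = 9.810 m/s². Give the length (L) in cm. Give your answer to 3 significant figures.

298 cm

Solving T = 2π√(L/g) for L: L = g·(T/2π)².
T = 0.0577 min = 3.462 s; g = 9.810 m/s².
L = 2.978 m
2.978 m × (1 cm / 0.01000 m) = 297.8 cm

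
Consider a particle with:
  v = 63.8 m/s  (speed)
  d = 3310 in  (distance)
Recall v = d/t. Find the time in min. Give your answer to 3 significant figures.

Rearranging: t = d/v.
v = 63.8 m/s; d = 3310 in = 84.07 m.
t = 1.318 s
1.318 s × (1 min / 60.00 s) = 0.02196 min

0.0220 min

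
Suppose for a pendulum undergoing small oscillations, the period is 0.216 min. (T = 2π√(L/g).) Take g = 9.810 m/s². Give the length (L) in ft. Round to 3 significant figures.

Rearranging T = 2π√(L/g) for L: L = g·(T/2π)².
T = 0.216 min = 12.96 s; g = 9.810 m/s².
L = 41.74 m
41.74 m × (1 ft / 0.3048 m) = 136.9 ft

137 ft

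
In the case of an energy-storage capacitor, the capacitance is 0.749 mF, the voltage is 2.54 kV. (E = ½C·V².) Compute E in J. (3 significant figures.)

2420 J

Directly: E = ½CV².
C = 0.749 mF = 7.490×10^-4 F; V = 2.54 kV = 2540 V.
E = 2416 J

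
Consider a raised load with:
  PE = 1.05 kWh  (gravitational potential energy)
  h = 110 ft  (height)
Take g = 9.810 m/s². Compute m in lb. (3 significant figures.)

25300 lb

Rearranging PE = m·g·h for m: m = PE/(g·h).
PE = 1.05 kWh = 3.780×10^6 J; h = 110 ft = 33.53 m; g = 9.810 m/s².
m = 11493 kg
11493 kg × (1 lb / 0.4536 kg) = 25337 lb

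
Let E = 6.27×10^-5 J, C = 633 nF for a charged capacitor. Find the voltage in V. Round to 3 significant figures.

Rearranging E = ½C·V² for V: V = √(2E/C).
E = 6.27×10^-5 J; C = 633 nF = 6.330×10^-7 F.
V = 14.07 V  (the unit combination reduces to kg·m²/(A·s³) = V)

14.1 V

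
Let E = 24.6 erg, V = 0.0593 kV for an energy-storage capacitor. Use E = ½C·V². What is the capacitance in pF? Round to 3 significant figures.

1400 pF

Rearranging E = ½C·V² for C: C = 2E/V².
E = 24.6 erg = 2.460×10^-6 J; V = 0.0593 kV = 59.30 V.
C = 1.399×10^-9 F
1.399×10^-9 F × (1 pF / 1.000×10^-12 F) = 1399 pF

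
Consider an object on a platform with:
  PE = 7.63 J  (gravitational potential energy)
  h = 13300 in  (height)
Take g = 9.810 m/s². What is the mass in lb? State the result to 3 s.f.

Rearranging PE = m·g·h for m: m = PE/(g·h).
PE = 7.63 J; h = 13300 in = 337.8 m; g = 9.810 m/s².
m = 0.002302 kg
0.002302 kg × (1 lb / 0.4536 kg) = 0.005076 lb

0.00508 lb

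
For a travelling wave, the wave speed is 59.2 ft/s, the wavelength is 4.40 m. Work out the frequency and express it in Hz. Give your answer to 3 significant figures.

Rearranging v = f·λ for f: f = v/λ.
v = 59.2 ft/s = 18.04 m/s; λ = 4.40 m.
f = 4.101 Hz

4.10 Hz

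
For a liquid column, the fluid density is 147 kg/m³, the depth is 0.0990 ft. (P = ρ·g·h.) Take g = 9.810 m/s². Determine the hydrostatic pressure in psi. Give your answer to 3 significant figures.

Directly: P = ρgh.
ρ = 147 kg/m³; h = 0.0990 ft = 0.03018 m; g = 9.810 m/s².
P = 43.51 Pa
43.51 Pa × (1 psi / 6895 Pa) = 0.006311 psi

0.00631 psi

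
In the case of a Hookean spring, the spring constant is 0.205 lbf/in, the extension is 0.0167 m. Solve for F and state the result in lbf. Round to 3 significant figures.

0.135 lbf

From Hooke's law: F = kx.
k = 0.205 lbf/in = 35.90 N/m; x = 0.0167 m.
F = 0.5995 N
0.5995 N × (1 lbf / 4.448 N) = 0.1348 lbf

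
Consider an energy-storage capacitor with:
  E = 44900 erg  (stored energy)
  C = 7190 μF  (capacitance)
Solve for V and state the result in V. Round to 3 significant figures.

1.12 V

Rearranging E = ½C·V² for V: V = √(2E/C).
E = 44900 erg = 0.004490 J; C = 7190 μF = 0.007190 F.
V = 1.118 V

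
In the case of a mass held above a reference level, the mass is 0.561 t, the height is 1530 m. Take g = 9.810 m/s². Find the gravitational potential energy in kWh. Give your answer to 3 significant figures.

2.34 kWh

Directly: PE = mgh.
m = 0.561 t = 561.0 kg; h = 1530 m; g = 9.810 m/s².
PE = 8.420×10^6 J  (the unit combination reduces to kg·m²/s² = J)
8.420×10^6 J × (1 kWh / 3.600×10^6 J) = 2.339 kWh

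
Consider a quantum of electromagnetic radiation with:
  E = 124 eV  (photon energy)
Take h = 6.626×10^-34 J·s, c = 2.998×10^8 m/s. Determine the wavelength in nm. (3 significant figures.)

10.0 nm

Rearranging E = h·c/λ for λ: λ = hc/E.
E = 124 eV = 1.987×10^-17 J; h = 6.626×10^-34 J·s; c = 2.998×10^8 m/s.
λ = 9.999×10^-9 m
9.999×10^-9 m × (1 nm / 1.000×10^-9 m) = 9.999 nm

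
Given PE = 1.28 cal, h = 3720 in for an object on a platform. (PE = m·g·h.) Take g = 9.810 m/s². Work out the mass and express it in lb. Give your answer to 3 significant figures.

Solving PE = m·g·h for m: m = PE/(g·h).
PE = 1.28 cal = 5.356 J; h = 3720 in = 94.49 m; g = 9.810 m/s².
m = 0.005778 kg
0.005778 kg × (1 lb / 0.4536 kg) = 0.01274 lb

0.0127 lb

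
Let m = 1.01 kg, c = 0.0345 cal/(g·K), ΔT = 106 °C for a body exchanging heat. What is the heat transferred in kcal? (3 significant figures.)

3.69 kcal

Q is given directly by: Q = mcΔT.
m = 1.01 kg; c = 0.0345 cal/(g·K) = 144.3 J/(kg·K); ΔT = 106 °C = 106.0 K.
Q = 15454 J  (the unit combination reduces to kg·m²/s² = J)
15454 J × (1 kcal / 4184 J) = 3.694 kcal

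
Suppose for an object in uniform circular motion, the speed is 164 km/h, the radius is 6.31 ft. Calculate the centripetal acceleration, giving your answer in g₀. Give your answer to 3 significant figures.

a is given directly by: a = v²/r.
v = 164 km/h = 45.56 m/s; r = 6.31 ft = 1.923 m.
a = 1079 m/s²
1079 m/s² × (1 g₀ / 9.807 m/s²) = 110.0 g₀

110 g₀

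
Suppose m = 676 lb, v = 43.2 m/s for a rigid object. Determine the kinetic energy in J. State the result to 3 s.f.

2.86×10^5 J

Directly: KE = ½mv².
m = 676 lb = 306.6 kg; v = 43.2 m/s.
KE = 2.861×10^5 J  (the unit combination reduces to kg·m²/s² = J)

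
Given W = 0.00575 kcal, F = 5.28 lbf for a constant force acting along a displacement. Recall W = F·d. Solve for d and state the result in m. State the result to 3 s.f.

1.02 m

Rearranging: d = W/F.
W = 0.00575 kcal = 24.06 J; F = 5.28 lbf = 23.49 N.
d = 1.024 m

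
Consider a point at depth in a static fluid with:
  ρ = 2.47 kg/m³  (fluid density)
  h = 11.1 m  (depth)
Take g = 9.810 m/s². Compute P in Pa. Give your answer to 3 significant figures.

269 Pa

P is given directly by: P = ρgh.
ρ = 2.47 kg/m³; h = 11.1 m; g = 9.810 m/s².
P = 269.0 Pa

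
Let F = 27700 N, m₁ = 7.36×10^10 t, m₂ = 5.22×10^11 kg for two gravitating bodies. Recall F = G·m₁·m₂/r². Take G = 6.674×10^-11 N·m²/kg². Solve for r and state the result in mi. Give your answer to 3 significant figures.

189 mi

From Newton's law of gravitation: r = √(G·m₁m₂/F).
F = 27700 N; m₁ = 7.36×10^10 t = 7.360×10^13 kg; m₂ = 5.22×10^11 kg; G = 6.674×10^-11 N·m²/kg².
r = 3.042×10^5 m
3.042×10^5 m × (1 mi / 1609 m) = 189.1 mi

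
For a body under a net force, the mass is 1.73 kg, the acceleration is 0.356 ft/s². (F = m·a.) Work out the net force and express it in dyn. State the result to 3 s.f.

18800 dyn

From Newton's second law: F = m·a.
m = 1.73 kg; a = 0.356 ft/s² = 0.1085 m/s².
F = 0.1877 N
0.1877 N × (1 dyn / 1.000×10^-5 N) = 18772 dyn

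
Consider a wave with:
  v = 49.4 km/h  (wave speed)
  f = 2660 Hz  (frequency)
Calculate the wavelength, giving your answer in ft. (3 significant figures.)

0.0169 ft

Rearranging: λ = v/f.
v = 49.4 km/h = 13.72 m/s; f = 2660 Hz.
λ = 0.005159 m
0.005159 m × (1 ft / 0.3048 m) = 0.01692 ft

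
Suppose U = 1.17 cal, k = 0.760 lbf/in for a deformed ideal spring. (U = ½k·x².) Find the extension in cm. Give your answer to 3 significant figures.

Rearranging: x = √(2U/k).
U = 1.17 cal = 4.895 J; k = 0.760 lbf/in = 133.1 N/m.
x = 0.2712 m
0.2712 m × (1 cm / 0.01000 m) = 27.12 cm

27.1 cm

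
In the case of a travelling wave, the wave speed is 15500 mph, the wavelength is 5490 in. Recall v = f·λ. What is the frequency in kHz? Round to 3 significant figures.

0.0497 kHz

Rearranging: f = v/λ.
v = 15500 mph = 6929 m/s; λ = 5490 in = 139.4 m.
f = 49.69 Hz
49.69 Hz × (1 kHz / 1000 Hz) = 0.04969 kHz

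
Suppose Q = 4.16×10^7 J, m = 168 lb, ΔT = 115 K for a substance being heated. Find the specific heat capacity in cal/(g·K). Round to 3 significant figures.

1.13 cal/(g·K)

Solving Q = m·c·ΔT for c: c = Q/(m·ΔT).
Q = 4.16×10^7 J; m = 168 lb = 76.20 kg; ΔT = 115 K.
c = 4747 J/(kg·K)
4747 J/(kg·K) × (1 cal/(g·K) / 4184 J/(kg·K)) = 1.135 cal/(g·K)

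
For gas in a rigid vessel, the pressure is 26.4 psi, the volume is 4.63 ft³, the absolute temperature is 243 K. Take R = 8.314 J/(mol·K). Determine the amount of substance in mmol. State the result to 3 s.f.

11800 mmol

Rearranging: n = PV/(RT).
P = 26.4 psi = 1.820×10^5 Pa; V = 4.63 ft³ = 0.1311 m³; T = 243 K; R = 8.314 J/(mol·K).
n = 11.81 mol
11.81 mol × (1 mmol / 0.001000 mol) = 11812 mmol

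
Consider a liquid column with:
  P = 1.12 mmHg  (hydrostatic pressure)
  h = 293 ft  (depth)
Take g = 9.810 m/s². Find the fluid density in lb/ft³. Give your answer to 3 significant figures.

Rearranging: ρ = P/(g·h).
P = 1.12 mmHg = 149.3 Pa; h = 293 ft = 89.31 m; g = 9.810 m/s².
ρ = 0.1704 kg/m³
0.1704 kg/m³ × (1 lb/ft³ / 16.02 kg/m³) = 0.01064 lb/ft³

0.0106 lb/ft³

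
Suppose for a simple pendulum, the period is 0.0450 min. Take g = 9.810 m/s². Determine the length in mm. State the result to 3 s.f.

Rearranging T = 2π√(L/g) for L: L = g·(T/2π)².
T = 0.0450 min = 2.700 s; g = 9.810 m/s².
L = 1.811 m
1.811 m × (1 mm / 0.001000 m) = 1811 mm

1810 mm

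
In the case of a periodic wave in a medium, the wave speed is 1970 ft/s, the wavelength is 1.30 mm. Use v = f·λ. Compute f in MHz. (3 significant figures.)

0.462 MHz

Rearranging: f = v/λ.
v = 1970 ft/s = 600.5 m/s; λ = 1.30 mm = 0.001300 m.
f = 4.619×10^5 Hz
4.619×10^5 Hz × (1 MHz / 1.000×10^6 Hz) = 0.4619 MHz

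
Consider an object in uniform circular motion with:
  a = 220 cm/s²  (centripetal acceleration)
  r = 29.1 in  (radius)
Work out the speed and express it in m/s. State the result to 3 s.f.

Rearranging a = v²/r for v: v = √(a·r).
a = 220 cm/s² = 2.200 m/s²; r = 29.1 in = 0.7391 m.
v = 1.275 m/s

1.28 m/s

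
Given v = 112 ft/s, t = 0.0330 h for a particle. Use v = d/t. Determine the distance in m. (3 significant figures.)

Rearranging: d = v·t.
v = 112 ft/s = 34.14 m/s; t = 0.0330 h = 118.8 s.
d = 4056 m

4060 m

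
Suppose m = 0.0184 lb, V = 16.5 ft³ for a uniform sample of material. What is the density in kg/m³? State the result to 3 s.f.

0.0179 kg/m³

Directly: ρ = m/V.
m = 0.0184 lb = 0.008346 kg; V = 16.5 ft³ = 0.4672 m³.
ρ = 0.01786 kg/m³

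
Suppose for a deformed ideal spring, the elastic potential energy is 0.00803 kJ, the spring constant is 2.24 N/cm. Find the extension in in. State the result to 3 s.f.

Rearranging U = ½k·x² for x: x = √(2U/k).
U = 0.00803 kJ = 8.030 J; k = 2.24 N/cm = 224.0 N/m.
x = 0.2678 m
0.2678 m × (1 in / 0.02540 m) = 10.54 in

10.5 in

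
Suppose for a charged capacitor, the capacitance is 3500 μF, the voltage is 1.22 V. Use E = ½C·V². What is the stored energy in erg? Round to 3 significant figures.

26000 erg

Directly: E = ½CV².
C = 3500 μF = 0.003500 F; V = 1.22 V.
E = 0.002605 J
0.002605 J × (1 erg / 1.000×10^-7 J) = 26047 erg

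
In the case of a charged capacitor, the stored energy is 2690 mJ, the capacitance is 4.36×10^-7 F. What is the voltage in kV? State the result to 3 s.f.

3.51 kV

Rearranging: V = √(2E/C).
E = 2690 mJ = 2.690 J; C = 4.36×10^-7 F.
V = 3513 V  (the unit combination reduces to kg·m²/(A·s³) = V)
3513 V × (1 kV / 1000 V) = 3.513 kV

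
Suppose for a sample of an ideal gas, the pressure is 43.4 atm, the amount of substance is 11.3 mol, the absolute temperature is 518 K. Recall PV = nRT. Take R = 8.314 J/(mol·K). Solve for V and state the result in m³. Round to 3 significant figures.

Rearranging PV = nRT for V: V = nRT/P.
P = 43.4 atm = 4.398×10^6 Pa; n = 11.3 mol; T = 518 K; R = 8.314 J/(mol·K).
V = 0.01107 m³

0.0111 m³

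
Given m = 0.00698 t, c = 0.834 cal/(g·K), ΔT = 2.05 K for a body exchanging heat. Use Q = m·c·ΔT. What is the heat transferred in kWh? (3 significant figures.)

Directly: Q = mcΔT.
m = 0.00698 t = 6.980 kg; c = 0.834 cal/(g·K) = 3489 J/(kg·K); ΔT = 2.05 K.
Q = 49931 J  (the unit combination reduces to kg·m²/s² = J)
49931 J × (1 kWh / 3.600×10^6 J) = 0.01387 kWh

0.0139 kWh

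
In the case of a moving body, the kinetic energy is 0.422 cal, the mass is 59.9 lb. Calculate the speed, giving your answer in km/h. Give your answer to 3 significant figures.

Rearranging KE = ½mv² for v: v = √(2·KE/m).
KE = 0.422 cal = 1.766 J; m = 59.9 lb = 27.17 kg.
v = 0.3605 m/s
0.3605 m/s × (1 km/h / 0.2778 m/s) = 1.298 km/h

1.30 km/h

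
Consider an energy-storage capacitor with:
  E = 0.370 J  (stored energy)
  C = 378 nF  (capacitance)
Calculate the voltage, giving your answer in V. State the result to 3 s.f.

1400 V

Rearranging E = ½C·V² for V: V = √(2E/C).
E = 0.370 J; C = 378 nF = 3.780×10^-7 F.
V = 1399 V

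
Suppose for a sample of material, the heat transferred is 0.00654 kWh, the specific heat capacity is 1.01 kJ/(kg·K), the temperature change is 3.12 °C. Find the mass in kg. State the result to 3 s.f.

7.47 kg

Rearranging: m = Q/(c·ΔT).
Q = 0.00654 kWh = 23544 J; c = 1.01 kJ/(kg·K) = 1010 J/(kg·K); ΔT = 3.12 °C = 3.120 K.
m = 7.471 kg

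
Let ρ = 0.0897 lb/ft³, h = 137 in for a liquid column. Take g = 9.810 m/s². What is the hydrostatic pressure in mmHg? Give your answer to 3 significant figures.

0.368 mmHg

P is given directly by: P = ρgh.
ρ = 0.0897 lb/ft³ = 1.437 kg/m³; h = 137 in = 3.480 m; g = 9.810 m/s².
P = 49.05 Pa  (the unit combination reduces to kg/(m·s²) = Pa)
49.05 Pa × (1 mmHg / 133.3 Pa) = 0.3679 mmHg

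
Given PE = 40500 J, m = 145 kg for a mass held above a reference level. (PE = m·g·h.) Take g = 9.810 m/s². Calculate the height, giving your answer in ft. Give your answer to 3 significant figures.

Rearranging PE = m·g·h for h: h = PE/(m·g).
PE = 40500 J; m = 145 kg; g = 9.810 m/s².
h = 28.47 m
28.47 m × (1 ft / 0.3048 m) = 93.41 ft

93.4 ft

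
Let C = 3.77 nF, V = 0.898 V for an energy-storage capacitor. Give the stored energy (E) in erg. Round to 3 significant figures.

0.0152 erg

Directly: E = ½CV².
C = 3.77 nF = 3.770×10^-9 F; V = 0.898 V.
E = 1.520×10^-9 J  (the unit combination reduces to kg·m²/s² = J)
1.520×10^-9 J × (1 erg / 1.000×10^-7 J) = 0.01520 erg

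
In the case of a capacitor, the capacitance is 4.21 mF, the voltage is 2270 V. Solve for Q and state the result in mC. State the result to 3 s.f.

9560 mC

Rearranging: Q = CV.
C = 4.21 mF = 0.004210 F; V = 2270 V.
Q = 9.557 C
9.557 C × (1 mC / 0.001000 C) = 9557 mC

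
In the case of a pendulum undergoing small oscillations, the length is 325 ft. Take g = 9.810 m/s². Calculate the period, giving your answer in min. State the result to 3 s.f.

T is given directly by: T = 2π√(L/g).
L = 325 ft = 99.06 m; g = 9.810 m/s².
T = 19.97 s
19.97 s × (1 min / 60.00 s) = 0.3328 min

0.333 min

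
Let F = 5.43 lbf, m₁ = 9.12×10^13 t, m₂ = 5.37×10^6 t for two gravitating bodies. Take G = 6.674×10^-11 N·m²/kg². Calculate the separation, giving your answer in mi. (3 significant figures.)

From Newton's law of gravitation: r = √(G·m₁m₂/F).
F = 5.43 lbf = 24.15 N; m₁ = 9.12×10^13 t = 9.120×10^16 kg; m₂ = 5.37×10^6 t = 5.370×10^9 kg; G = 6.674×10^-11 N·m²/kg².
r = 3.679×10^7 m
3.679×10^7 m × (1 mi / 1609 m) = 22858 mi

22900 mi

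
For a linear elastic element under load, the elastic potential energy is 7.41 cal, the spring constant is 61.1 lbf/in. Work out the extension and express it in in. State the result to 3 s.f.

Rearranging: x = √(2U/k).
U = 7.41 cal = 31.00 J; k = 61.1 lbf/in = 10700 N/m.
x = 0.07612 m
0.07612 m × (1 in / 0.02540 m) = 2.997 in

3.00 in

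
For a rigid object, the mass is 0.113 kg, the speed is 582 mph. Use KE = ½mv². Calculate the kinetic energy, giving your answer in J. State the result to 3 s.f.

3820 J

Directly: KE = ½mv².
m = 0.113 kg; v = 582 mph = 260.2 m/s.
KE = 3825 J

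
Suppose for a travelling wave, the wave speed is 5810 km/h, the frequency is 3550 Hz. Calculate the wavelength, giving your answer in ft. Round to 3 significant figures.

Rearranging: λ = v/f.
v = 5810 km/h = 1614 m/s; f = 3550 Hz.
λ = 0.4546 m
0.4546 m × (1 ft / 0.3048 m) = 1.492 ft

1.49 ft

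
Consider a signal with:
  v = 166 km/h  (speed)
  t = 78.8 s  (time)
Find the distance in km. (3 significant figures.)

3.63 km

Solving v = d/t for d: d = v·t.
v = 166 km/h = 46.11 m/s; t = 78.8 s.
d = 3634 m
3634 m × (1 km / 1000 m) = 3.634 km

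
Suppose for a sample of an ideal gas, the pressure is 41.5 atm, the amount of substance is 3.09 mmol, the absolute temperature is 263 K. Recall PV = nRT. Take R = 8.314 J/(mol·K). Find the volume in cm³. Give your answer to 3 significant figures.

From the ideal-gas law: V = nRT/P.
P = 41.5 atm = 4.205×10^6 Pa; n = 3.09 mmol = 0.003090 mol; T = 263 K; R = 8.314 J/(mol·K).
V = 1.607×10^-6 m³
1.607×10^-6 m³ × (1 cm³ / 1.000×10^-6 m³) = 1.607 cm³

1.61 cm³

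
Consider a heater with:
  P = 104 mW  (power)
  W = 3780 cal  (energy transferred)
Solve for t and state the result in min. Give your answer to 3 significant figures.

2530 min

Rearranging: t = W/P.
P = 104 mW = 0.1040 W; W = 3780 cal = 15816 J.
t = 1.521×10^5 s
1.521×10^5 s × (1 min / 60.00 s) = 2535 min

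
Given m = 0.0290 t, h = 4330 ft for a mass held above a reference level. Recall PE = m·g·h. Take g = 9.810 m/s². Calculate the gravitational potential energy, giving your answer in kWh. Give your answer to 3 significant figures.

0.104 kWh

Directly: PE = mgh.
m = 0.0290 t = 29.00 kg; h = 4330 ft = 1320 m; g = 9.810 m/s².
PE = 3.755×10^5 J
3.755×10^5 J × (1 kWh / 3.600×10^6 J) = 0.1043 kWh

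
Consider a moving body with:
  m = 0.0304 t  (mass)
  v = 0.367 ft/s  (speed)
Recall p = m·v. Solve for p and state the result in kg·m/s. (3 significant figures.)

Directly: p = mv.
m = 0.0304 t = 30.40 kg; v = 0.367 ft/s = 0.1119 m/s.
p = 3.401 kg·m/s

3.40 kg·m/s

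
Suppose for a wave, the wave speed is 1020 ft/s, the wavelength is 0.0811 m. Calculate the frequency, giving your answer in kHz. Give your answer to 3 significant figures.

Solving v = f·λ for f: f = v/λ.
v = 1020 ft/s = 310.9 m/s; λ = 0.0811 m.
f = 3833 Hz
3833 Hz × (1 kHz / 1000 Hz) = 3.833 kHz

3.83 kHz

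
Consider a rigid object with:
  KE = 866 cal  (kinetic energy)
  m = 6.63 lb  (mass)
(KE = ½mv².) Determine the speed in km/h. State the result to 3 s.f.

Rearranging KE = ½mv² for v: v = √(2·KE/m).
KE = 866 cal = 3623 J; m = 6.63 lb = 3.007 kg.
v = 49.09 m/s
49.09 m/s × (1 km/h / 0.2778 m/s) = 176.7 km/h

177 km/h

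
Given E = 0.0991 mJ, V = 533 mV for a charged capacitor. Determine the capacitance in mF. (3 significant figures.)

Solving E = ½C·V² for C: C = 2E/V².
E = 0.0991 mJ = 9.910×10^-5 J; V = 533 mV = 0.5330 V.
C = 6.977×10^-4 F
6.977×10^-4 F × (1 mF / 0.001000 F) = 0.6977 mF

0.698 mF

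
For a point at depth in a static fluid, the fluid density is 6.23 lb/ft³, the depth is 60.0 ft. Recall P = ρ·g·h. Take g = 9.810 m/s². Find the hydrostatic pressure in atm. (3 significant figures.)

Directly: P = ρgh.
ρ = 6.23 lb/ft³ = 99.80 kg/m³; h = 60.0 ft = 18.29 m; g = 9.810 m/s².
P = 17904 Pa
17904 Pa × (1 atm / 1.013×10^5 Pa) = 0.1767 atm

0.177 atm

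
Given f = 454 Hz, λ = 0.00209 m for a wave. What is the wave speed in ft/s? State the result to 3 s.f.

v is given directly by: v = fλ.
f = 454 Hz; λ = 0.00209 m.
v = 0.9489 m/s
0.9489 m/s × (1 ft/s / 0.3048 m/s) = 3.113 ft/s

3.11 ft/s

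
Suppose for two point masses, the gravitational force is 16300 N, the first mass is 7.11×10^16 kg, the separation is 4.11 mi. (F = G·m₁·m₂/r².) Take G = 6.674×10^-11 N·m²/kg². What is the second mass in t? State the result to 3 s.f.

150 t

Rearranging: m₂ = F·r²/(G·m₁).
F = 16300 N; m₁ = 7.11×10^16 kg; r = 4.11 mi = 6614 m; G = 6.674×10^-11 N·m²/kg².
m₂ = 1.503×10^5 kg
1.503×10^5 kg × (1 t / 1000 kg) = 150.3 t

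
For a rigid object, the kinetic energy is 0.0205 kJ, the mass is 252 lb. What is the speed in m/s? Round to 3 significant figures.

Rearranging KE = ½mv² for v: v = √(2·KE/m).
KE = 0.0205 kJ = 20.50 J; m = 252 lb = 114.3 kg.
v = 0.5989 m/s

0.599 m/s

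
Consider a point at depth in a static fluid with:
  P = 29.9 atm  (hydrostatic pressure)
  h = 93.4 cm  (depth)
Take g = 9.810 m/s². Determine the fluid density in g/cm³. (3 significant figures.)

Solving P = ρ·g·h for ρ: ρ = P/(g·h).
P = 29.9 atm = 3.030×10^6 Pa; h = 93.4 cm = 0.9340 m; g = 9.810 m/s².
ρ = 3.307×10^5 kg/m³
3.307×10^5 kg/m³ × (1 g/cm³ / 1000 kg/m³) = 330.7 g/cm³

331 g/cm³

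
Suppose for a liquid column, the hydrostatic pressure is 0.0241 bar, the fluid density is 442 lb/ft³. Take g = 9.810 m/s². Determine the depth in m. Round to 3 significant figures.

Solving P = ρ·g·h for h: h = P/(ρ·g).
P = 0.0241 bar = 2410 Pa; ρ = 442 lb/ft³ = 7080 kg/m³; g = 9.810 m/s².
h = 0.03470 m

0.0347 m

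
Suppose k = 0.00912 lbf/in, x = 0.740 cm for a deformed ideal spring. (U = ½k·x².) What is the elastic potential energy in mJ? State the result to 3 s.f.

0.0437 mJ

U is given directly by: U = ½kx².
k = 0.00912 lbf/in = 1.597 N/m; x = 0.740 cm = 0.007400 m.
U = 4.373×10^-5 J
4.373×10^-5 J × (1 mJ / 0.001000 J) = 0.04373 mJ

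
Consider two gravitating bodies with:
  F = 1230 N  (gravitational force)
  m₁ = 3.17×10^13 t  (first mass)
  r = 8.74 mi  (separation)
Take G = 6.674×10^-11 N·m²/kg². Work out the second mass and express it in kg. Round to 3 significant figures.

From Newton's law of gravitation: m₂ = F·r²/(G·m₁).
F = 1230 N; m₁ = 3.17×10^13 t = 3.170×10^16 kg; r = 8.74 mi = 14066 m; G = 6.674×10^-11 N·m²/kg².
m₂ = 1.150×10^5 kg

1.15×10^5 kg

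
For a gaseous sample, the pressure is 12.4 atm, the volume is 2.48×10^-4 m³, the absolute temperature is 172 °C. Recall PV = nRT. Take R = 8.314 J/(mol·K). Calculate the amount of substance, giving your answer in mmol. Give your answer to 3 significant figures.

84.2 mmol

From the ideal-gas law: n = PV/(RT).
P = 12.4 atm = 1.256×10^6 Pa; V = 2.48×10^-4 m³; T = 172 °C = 445.1 K; R = 8.314 J/(mol·K).
n = 0.08419 mol
0.08419 mol × (1 mmol / 0.001000 mol) = 84.19 mmol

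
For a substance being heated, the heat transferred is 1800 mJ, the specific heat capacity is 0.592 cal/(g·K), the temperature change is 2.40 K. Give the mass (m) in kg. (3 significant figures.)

Rearranging: m = Q/(c·ΔT).
Q = 1800 mJ = 1.800 J; c = 0.592 cal/(g·K) = 2477 J/(kg·K); ΔT = 2.40 K.
m = 3.028×10^-4 kg

3.03×10^-4 kg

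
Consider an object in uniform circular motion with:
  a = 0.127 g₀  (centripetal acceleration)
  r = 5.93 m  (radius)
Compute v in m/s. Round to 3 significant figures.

2.72 m/s

Rearranging: v = √(a·r).
a = 0.127 g₀ = 1.245 m/s²; r = 5.93 m.
v = 2.718 m/s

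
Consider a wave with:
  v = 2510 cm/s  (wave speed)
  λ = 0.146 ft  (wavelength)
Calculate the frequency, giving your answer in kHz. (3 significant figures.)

0.564 kHz

Solving v = f·λ for f: f = v/λ.
v = 2510 cm/s = 25.10 m/s; λ = 0.146 ft = 0.04450 m.
f = 564.0 Hz
564.0 Hz × (1 kHz / 1000 Hz) = 0.5640 kHz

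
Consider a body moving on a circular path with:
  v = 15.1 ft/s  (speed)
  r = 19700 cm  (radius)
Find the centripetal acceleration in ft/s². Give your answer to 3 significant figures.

a is given directly by: a = v²/r.
v = 15.1 ft/s = 4.602 m/s; r = 19700 cm = 197.0 m.
a = 0.1075 m/s²
0.1075 m/s² × (1 ft/s² / 0.3048 m/s²) = 0.3528 ft/s²

0.353 ft/s²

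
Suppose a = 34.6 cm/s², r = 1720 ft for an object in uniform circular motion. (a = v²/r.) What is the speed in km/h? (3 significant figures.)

48.5 km/h

Rearranging: v = √(a·r).
a = 34.6 cm/s² = 0.3460 m/s²; r = 1720 ft = 524.3 m.
v = 13.47 m/s
13.47 m/s × (1 km/h / 0.2778 m/s) = 48.49 km/h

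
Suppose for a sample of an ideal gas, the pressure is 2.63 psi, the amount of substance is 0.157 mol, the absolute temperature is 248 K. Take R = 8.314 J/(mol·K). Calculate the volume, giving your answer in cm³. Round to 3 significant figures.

From the ideal-gas law: V = nRT/P.
P = 2.63 psi = 18133 Pa; n = 0.157 mol; T = 248 K; R = 8.314 J/(mol·K).
V = 0.01785 m³
0.01785 m³ × (1 cm³ / 1.000×10^-6 m³) = 17852 cm³

17900 cm³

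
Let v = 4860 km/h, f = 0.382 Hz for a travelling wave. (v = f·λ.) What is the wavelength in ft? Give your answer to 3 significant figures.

11600 ft

Solving v = f·λ for λ: λ = v/f.
v = 4860 km/h = 1350 m/s; f = 0.382 Hz.
λ = 3534 m
3534 m × (1 ft / 0.3048 m) = 11595 ft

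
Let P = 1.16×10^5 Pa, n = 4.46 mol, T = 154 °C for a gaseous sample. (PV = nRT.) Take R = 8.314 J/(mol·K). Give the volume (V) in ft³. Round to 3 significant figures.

From the ideal-gas law: V = nRT/P.
P = 1.16×10^5 Pa; n = 4.46 mol; T = 154 °C = 427.1 K; R = 8.314 J/(mol·K).
V = 0.1365 m³
0.1365 m³ × (1 ft³ / 0.02832 m³) = 4.822 ft³

4.82 ft³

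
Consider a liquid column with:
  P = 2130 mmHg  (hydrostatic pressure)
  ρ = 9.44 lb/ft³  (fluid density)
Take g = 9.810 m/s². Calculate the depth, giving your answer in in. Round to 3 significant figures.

7540 in

Solving P = ρ·g·h for h: h = P/(ρ·g).
P = 2130 mmHg = 2.840×10^5 Pa; ρ = 9.44 lb/ft³ = 151.2 kg/m³; g = 9.810 m/s².
h = 191.4 m
191.4 m × (1 in / 0.02540 m) = 7537 in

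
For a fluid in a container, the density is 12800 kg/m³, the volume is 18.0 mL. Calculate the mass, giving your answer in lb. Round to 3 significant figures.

Solving ρ = m/V for m: m = ρV.
ρ = 12800 kg/m³; V = 18.0 mL = 1.800×10^-5 m³.
m = 0.2304 kg
0.2304 kg × (1 lb / 0.4536 kg) = 0.5079 lb

0.508 lb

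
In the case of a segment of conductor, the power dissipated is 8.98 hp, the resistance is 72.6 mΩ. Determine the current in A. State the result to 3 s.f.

Rearranging: I = √(P/R).
P = 8.98 hp = 6696 W; R = 72.6 mΩ = 0.07260 Ω.
I = 303.7 A

304 A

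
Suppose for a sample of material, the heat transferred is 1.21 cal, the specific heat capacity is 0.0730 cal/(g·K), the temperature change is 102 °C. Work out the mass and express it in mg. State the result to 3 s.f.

163 mg

Rearranging: m = Q/(c·ΔT).
Q = 1.21 cal = 5.063 J; c = 0.0730 cal/(g·K) = 305.4 J/(kg·K); ΔT = 102 °C = 102.0 K.
m = 1.625×10^-4 kg
1.625×10^-4 kg × (1 mg / 1.000×10^-6 kg) = 162.5 mg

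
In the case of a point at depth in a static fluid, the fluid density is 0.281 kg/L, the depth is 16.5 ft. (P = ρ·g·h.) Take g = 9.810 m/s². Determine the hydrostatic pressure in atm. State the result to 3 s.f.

P is given directly by: P = ρgh.
ρ = 0.281 kg/L = 281.0 kg/m³; h = 16.5 ft = 5.029 m; g = 9.810 m/s².
P = 13864 Pa
13864 Pa × (1 atm / 1.013×10^5 Pa) = 0.1368 atm

0.137 atm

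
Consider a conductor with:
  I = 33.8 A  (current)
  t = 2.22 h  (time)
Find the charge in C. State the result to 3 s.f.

2.70×10^5 C

q is given directly by: q = It.
I = 33.8 A; t = 2.22 h = 7992 s.
q = 2.701×10^5 C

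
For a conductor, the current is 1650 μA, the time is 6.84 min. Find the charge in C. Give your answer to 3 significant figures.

q is given directly by: q = It.
I = 1650 μA = 0.001650 A; t = 6.84 min = 410.4 s.
q = 0.6772 C

0.677 C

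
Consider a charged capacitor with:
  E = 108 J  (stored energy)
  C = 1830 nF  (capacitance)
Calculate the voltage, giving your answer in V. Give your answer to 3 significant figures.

10900 V

Rearranging: V = √(2E/C).
E = 108 J; C = 1830 nF = 1.830×10^-6 F.
V = 10864 V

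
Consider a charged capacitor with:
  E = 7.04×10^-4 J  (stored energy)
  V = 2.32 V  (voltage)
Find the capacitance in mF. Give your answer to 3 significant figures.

0.262 mF

Rearranging E = ½C·V² for C: C = 2E/V².
E = 7.04×10^-4 J; V = 2.32 V.
C = 2.616×10^-4 F
2.616×10^-4 F × (1 mF / 0.001000 F) = 0.2616 mF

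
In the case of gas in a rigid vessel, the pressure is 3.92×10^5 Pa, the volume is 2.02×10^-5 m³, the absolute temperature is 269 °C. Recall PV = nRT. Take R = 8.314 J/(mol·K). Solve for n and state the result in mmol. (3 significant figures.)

1.76 mmol

From the ideal-gas law: n = PV/(RT).
P = 3.92×10^5 Pa; V = 2.02×10^-5 m³; T = 269 °C = 542.1 K; R = 8.314 J/(mol·K).
n = 0.001757 mol
0.001757 mol × (1 mmol / 0.001000 mol) = 1.757 mmol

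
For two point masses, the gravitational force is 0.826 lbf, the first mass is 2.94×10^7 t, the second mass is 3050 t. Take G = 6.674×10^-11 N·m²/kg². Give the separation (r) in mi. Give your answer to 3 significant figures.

0.793 mi

Rearranging F = G·m₁·m₂/r² for r: r = √(G·m₁m₂/F).
F = 0.826 lbf = 3.674 N; m₁ = 2.94×10^7 t = 2.940×10^10 kg; m₂ = 3050 t = 3.050×10^6 kg; G = 6.674×10^-11 N·m²/kg².
r = 1276 m
1276 m × (1 mi / 1609 m) = 0.7930 mi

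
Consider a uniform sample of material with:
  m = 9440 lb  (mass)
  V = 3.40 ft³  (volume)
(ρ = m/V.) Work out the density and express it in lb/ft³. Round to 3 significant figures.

ρ is given directly by: ρ = m/V.
m = 9440 lb = 4282 kg; V = 3.40 ft³ = 0.09628 m³.
ρ = 44475 kg/m³
44475 kg/m³ × (1 lb/ft³ / 16.02 kg/m³) = 2776 lb/ft³

2780 lb/ft³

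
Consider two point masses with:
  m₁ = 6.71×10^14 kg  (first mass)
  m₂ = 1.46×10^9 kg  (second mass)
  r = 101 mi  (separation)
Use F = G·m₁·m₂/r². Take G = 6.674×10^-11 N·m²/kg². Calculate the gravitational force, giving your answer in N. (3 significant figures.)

Directly: F = Gm₁m₂/r².
m₁ = 6.71×10^14 kg; m₂ = 1.46×10^9 kg; r = 101 mi = 1.625×10^5 m; G = 6.674×10^-11 N·m²/kg².
F = 2475 N  (the unit combination reduces to kg·m/s² = N)

2470 N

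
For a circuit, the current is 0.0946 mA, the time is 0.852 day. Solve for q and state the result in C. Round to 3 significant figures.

6.96 C

q is given directly by: q = It.
I = 0.0946 mA = 9.460×10^-5 A; t = 0.852 day = 73613 s.
q = 6.964 C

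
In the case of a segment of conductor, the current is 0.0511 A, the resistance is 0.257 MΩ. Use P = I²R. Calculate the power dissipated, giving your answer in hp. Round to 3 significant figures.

Directly: P = I²R.
I = 0.0511 A; R = 0.257 MΩ = 2.570×10^5 Ω.
P = 671.1 W
671.1 W × (1 hp / 745.7 W) = 0.8999 hp

0.900 hp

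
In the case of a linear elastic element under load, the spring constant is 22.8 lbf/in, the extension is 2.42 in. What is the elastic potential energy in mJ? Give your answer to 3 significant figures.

7540 mJ

U is given directly by: U = ½kx².
k = 22.8 lbf/in = 3993 N/m; x = 2.42 in = 0.06147 m.
U = 7.543 J
7.543 J × (1 mJ / 0.001000 J) = 7543 mJ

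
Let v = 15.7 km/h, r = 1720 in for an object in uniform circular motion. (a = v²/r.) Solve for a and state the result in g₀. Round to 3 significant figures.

Directly: a = v²/r.
v = 15.7 km/h = 4.361 m/s; r = 1720 in = 43.69 m.
a = 0.4353 m/s²
0.4353 m/s² × (1 g₀ / 9.807 m/s²) = 0.04439 g₀

0.0444 g₀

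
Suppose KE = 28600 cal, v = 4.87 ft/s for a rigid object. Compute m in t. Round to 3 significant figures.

Rearranging KE = ½mv² for m: m = 2·KE/v².
KE = 28600 cal = 1.197×10^5 J; v = 4.87 ft/s = 1.484 m/s.
m = 1.086×10^5 kg
1.086×10^5 kg × (1 t / 1000 kg) = 108.6 t

109 t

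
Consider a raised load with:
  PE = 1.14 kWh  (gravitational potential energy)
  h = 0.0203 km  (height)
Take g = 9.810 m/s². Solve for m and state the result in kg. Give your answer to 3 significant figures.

20600 kg

Rearranging: m = PE/(g·h).
PE = 1.14 kWh = 4.104×10^6 J; h = 0.0203 km = 20.30 m; g = 9.810 m/s².
m = 20608 kg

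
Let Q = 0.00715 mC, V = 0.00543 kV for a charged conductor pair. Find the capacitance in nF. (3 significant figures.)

Directly: C = Q/V.
Q = 0.00715 mC = 7.150×10^-6 C; V = 0.00543 kV = 5.430 V.
C = 1.317×10^-6 F
1.317×10^-6 F × (1 nF / 1.000×10^-9 F) = 1317 nF

1320 nF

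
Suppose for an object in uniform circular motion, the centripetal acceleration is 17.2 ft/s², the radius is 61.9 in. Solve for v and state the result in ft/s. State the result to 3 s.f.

9.42 ft/s

Solving a = v²/r for v: v = √(a·r).
a = 17.2 ft/s² = 5.243 m/s²; r = 61.9 in = 1.572 m.
v = 2.871 m/s
2.871 m/s × (1 ft/s / 0.3048 m/s) = 9.419 ft/s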